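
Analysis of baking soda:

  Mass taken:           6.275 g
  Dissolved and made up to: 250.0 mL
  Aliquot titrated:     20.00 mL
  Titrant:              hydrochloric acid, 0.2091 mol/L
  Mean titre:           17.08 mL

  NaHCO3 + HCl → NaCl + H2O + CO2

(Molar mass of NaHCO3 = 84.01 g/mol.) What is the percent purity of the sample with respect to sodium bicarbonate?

59.77 %

n(HCl) per titration = 0.01708 × 0.2091 = 3.571 × 10^-3 mol
n(NaHCO3) in each aliquot = 3.571 × 10^-3 mol (1:1 ratio)
n(NaHCO3) in the whole flask = 3.571 × 10^-3 × 250.0/20.00 = 0.04464 mol
mass of NaHCO3 = 0.04464 × 84.01 = 3.750 g
% NaHCO3 = 3.750 / 6.275 × 100 = 59.77 %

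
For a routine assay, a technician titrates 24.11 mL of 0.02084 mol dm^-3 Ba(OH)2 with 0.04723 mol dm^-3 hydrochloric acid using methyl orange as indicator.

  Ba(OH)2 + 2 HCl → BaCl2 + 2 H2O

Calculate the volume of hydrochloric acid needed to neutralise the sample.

21.28 mL

n(Ba(OH)2) = 0.02411 L × 0.02084 mol/L = 5.025 × 10^-4 mol
From the 2:1 stoichiometry, n(HCl) = 2/1 × 5.025 × 10^-4 = 1.005 × 10^-3 mol
V(HCl) = 1.005 × 10^-3 mol / 0.04723 mol/L = 0.02128 L = 21.28 mL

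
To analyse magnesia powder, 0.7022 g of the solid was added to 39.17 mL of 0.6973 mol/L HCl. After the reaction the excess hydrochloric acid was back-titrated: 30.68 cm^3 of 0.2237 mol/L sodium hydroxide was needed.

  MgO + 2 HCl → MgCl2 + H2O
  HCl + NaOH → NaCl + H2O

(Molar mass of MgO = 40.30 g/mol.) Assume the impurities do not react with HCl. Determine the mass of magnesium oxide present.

0.4121 g

n(HCl) added = 0.03917 × 0.6973 = 0.02731 mol
n(NaOH) used in back-titration = 0.03068 × 0.2237 = 6.863 × 10^-3 mol
n(HCl) left over = 6.863 × 10^-3 mol (1:1 ratio)
n(HCl) consumed by analyte = 0.02731 − 6.863 × 10^-3 = 0.02045 mol
From the 1:2 ratio, n(MgO) = 1/2 × 0.02045 = 0.01023 mol
mass of MgO = 0.01023 × 40.30 = 0.4121 g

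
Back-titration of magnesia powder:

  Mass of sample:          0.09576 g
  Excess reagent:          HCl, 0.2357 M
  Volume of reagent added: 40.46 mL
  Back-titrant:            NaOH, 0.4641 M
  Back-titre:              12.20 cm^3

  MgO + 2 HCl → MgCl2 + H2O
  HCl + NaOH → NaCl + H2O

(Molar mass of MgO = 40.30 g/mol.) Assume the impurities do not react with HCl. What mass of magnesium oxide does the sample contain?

n(HCl) added = 0.04046 × 0.2357 = 9.536 × 10^-3 mol
n(NaOH) used in back-titration = 0.01220 × 0.4641 = 5.662 × 10^-3 mol
n(HCl) left over = 5.662 × 10^-3 mol (1:1 ratio)
n(HCl) consumed by analyte = 9.536 × 10^-3 − 5.662 × 10^-3 = 3.874 × 10^-3 mol
From the 1:2 ratio, n(MgO) = 1/2 × 3.874 × 10^-3 = 1.937 × 10^-3 mol
mass of MgO = 1.937 × 10^-3 × 40.30 = 0.07807 g

0.07807 g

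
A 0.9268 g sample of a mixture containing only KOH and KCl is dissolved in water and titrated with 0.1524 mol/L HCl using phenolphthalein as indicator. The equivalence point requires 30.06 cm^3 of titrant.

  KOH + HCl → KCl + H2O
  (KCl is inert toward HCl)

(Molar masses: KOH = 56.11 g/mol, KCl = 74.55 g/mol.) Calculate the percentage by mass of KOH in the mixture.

n(HCl) = 0.03006 × 0.1524 = 4.581 × 10^-3 mol
Let x = n(KOH), y = n(KCl).
Titrant: 1x = 4.581 × 10^-3;  mass: 56.11x + 74.55y = 0.9268
Solving, x = 4.581 × 10^-3 mol, y = 8.984 × 10^-3 mol
mass of KOH = 4.581 × 10^-3 × 56.11 = 0.2570 g
% KOH = 0.2570 / 0.9268 × 100 = 27.74 %

27.74 %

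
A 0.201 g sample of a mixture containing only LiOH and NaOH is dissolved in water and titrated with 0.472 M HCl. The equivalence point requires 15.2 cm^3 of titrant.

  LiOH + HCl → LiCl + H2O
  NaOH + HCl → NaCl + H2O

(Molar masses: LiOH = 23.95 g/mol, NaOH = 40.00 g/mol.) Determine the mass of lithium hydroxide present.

0.128 g

n(HCl) = 0.0152 × 0.472 = 7.17 × 10^-3 mol
Let x = n(LiOH), y = n(NaOH).
Titrant: 1x + 1y = 7.17 × 10^-3;  mass: 23.95x + 40.00y = 0.201
Solving, x = 5.36 × 10^-3 mol, y = 1.82 × 10^-3 mol
mass of LiOH = 5.36 × 10^-3 × 23.95 = 0.128 g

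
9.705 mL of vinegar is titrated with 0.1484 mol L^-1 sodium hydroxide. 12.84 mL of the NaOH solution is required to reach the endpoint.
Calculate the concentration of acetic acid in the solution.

CH3COOH + NaOH → CH3COONa + H2O
n(NaOH) = 0.01284 L × 0.1484 mol/L = 1.905 × 10^-3 mol
n(CH3COOH) = 1.905 × 10^-3 mol (1:1 mole ratio)
[CH3COOH] = 1.905 × 10^-3 mol / 0.009705 L = 0.1963 mol/L

0.1963 mol/L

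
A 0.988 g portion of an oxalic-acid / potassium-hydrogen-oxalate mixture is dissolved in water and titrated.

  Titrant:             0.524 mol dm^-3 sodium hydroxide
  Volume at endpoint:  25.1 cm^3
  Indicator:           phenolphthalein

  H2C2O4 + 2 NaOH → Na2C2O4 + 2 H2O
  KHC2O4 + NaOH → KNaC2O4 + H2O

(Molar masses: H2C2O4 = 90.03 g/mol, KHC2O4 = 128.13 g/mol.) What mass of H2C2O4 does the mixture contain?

n(NaOH) = 0.0251 × 0.524 = 0.0132 mol
Let x = n(H2C2O4), y = n(KHC2O4).
Titrant: 2x + 1y = 0.0132;  mass: 90.03x + 128.13y = 0.988
Solving, x = 4.19 × 10^-3 mol, y = 4.76 × 10^-3 mol
mass of H2C2O4 = 4.19 × 10^-3 × 90.03 = 0.378 g

0.378 g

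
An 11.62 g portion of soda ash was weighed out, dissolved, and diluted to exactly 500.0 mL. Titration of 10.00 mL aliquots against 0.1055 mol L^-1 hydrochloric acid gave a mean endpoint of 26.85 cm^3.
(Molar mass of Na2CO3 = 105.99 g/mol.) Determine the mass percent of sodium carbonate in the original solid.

Na2CO3 + 2 HCl → 2 NaCl + H2O + CO2
n(HCl) per titration = 0.02685 × 0.1055 = 2.833 × 10^-3 mol
From the 1:2 ratio, n(Na2CO3) in each aliquot = 1/2 × 2.833 × 10^-3 = 1.416 × 10^-3 mol
n(Na2CO3) in the whole flask = 1.416 × 10^-3 × 500.0/10.00 = 0.07082 mol
mass of Na2CO3 = 0.07082 × 105.99 = 7.506 g
% Na2CO3 = 7.506 / 11.62 × 100 = 64.59 %

64.59 %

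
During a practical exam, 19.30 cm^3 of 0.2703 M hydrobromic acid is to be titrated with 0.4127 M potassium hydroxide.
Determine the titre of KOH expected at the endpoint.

HBr + KOH → KBr + H2O
n(HBr) = 0.01930 L × 0.2703 mol/L = 5.217 × 10^-3 mol
n(KOH) = 5.217 × 10^-3 mol (1:1 stoichiometry)
V(KOH) = 5.217 × 10^-3 mol / 0.4127 mol/L = 0.01264 L = 12.64 mL

12.64 mL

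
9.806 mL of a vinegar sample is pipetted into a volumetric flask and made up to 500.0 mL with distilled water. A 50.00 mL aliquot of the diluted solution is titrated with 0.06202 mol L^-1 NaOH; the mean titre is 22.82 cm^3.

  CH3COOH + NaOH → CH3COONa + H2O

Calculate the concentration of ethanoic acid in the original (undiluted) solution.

n(NaOH) = 0.02282 × 0.06202 = 1.415 × 10^-3 mol
n(CH3COOH) in the aliquot = 1.415 × 10^-3 mol (1:1 ratio)
[CH3COOH]_dilute = 1.415 × 10^-3 / 0.05000 = 0.02831 mol/L
Dilution factor = 500.0 / 9.806 = 50.99
[CH3COOH]_stock = 0.02831 × 50.99 = 1.443 mol/L

1.443 mol/L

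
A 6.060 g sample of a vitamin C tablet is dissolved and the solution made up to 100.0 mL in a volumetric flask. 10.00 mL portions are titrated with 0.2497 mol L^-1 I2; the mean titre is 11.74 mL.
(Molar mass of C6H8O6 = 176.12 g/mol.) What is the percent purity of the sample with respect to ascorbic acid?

85.20 %

C6H8O6 + I2 → C6H6O6 + 2 HI
n(I2) per titration = 0.01174 × 0.2497 = 2.931 × 10^-3 mol
n(C6H8O6) in each aliquot = 2.931 × 10^-3 mol (1:1 ratio)
n(C6H8O6) in the whole flask = 2.931 × 10^-3 × 100.0/10.00 = 0.02931 mol
mass of C6H8O6 = 0.02931 × 176.12 = 5.163 g
% C6H8O6 = 5.163 / 6.060 × 100 = 85.20 %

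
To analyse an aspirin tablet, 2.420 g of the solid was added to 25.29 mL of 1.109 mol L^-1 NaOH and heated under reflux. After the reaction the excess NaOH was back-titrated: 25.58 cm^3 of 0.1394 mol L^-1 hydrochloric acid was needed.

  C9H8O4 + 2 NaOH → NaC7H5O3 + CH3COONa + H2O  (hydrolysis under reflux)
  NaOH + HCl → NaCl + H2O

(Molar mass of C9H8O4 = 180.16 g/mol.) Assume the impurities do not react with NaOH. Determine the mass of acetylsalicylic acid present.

n(NaOH) added = 0.02529 × 1.109 = 0.02805 mol
n(HCl) used in back-titration = 0.02558 × 0.1394 = 3.566 × 10^-3 mol
n(NaOH) left over = 3.566 × 10^-3 mol (1:1 ratio)
n(NaOH) consumed by analyte = 0.02805 − 3.566 × 10^-3 = 0.02448 mol
From the 1:2 ratio, n(C9H8O4) = 1/2 × 0.02448 = 0.01224 mol
mass of C9H8O4 = 0.01224 × 180.16 = 2.205 g

2.205 g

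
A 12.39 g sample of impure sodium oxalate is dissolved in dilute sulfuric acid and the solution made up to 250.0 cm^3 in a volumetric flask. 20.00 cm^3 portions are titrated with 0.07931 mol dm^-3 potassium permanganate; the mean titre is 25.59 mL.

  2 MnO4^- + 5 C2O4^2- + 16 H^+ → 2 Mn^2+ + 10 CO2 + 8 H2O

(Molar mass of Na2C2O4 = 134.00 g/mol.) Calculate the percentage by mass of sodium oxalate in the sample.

68.59 %

n(KMnO4) per titration = 0.02559 × 0.07931 = 2.030 × 10^-3 mol
From the 5:2 ratio, n(Na2C2O4) in each aliquot = 5/2 × 2.030 × 10^-3 = 5.074 × 10^-3 mol
n(Na2C2O4) in the whole flask = 5.074 × 10^-3 × 250.0/20.00 = 0.06342 mol
mass of Na2C2O4 = 0.06342 × 134.00 = 8.499 g
% Na2C2O4 = 8.499 / 12.39 × 100 = 68.59 %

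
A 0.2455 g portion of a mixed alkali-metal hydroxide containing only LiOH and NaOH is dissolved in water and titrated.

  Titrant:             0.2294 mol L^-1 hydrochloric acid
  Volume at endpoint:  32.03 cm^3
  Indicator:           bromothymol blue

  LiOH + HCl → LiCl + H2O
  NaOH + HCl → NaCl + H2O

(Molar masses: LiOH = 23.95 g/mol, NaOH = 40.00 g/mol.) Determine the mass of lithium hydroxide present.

0.07223 g

n(HCl) = 0.03203 × 0.2294 = 7.348 × 10^-3 mol
Let x = n(LiOH), y = n(NaOH).
Titrant: 1x + 1y = 7.348 × 10^-3;  mass: 23.95x + 40.00y = 0.2455
Solving, x = 3.016 × 10^-3 mol, y = 4.332 × 10^-3 mol
mass of LiOH = 3.016 × 10^-3 × 23.95 = 0.07223 g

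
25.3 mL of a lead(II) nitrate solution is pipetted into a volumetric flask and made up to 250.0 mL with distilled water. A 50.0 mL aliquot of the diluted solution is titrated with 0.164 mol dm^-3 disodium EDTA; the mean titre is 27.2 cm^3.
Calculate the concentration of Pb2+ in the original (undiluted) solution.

Pb^2+ + EDTA^4- → [Pb(EDTA)]^2-
n(EDTA) = 0.0272 × 0.164 = 4.46 × 10^-3 mol
n(Pb2+) in the aliquot = 4.46 × 10^-3 mol (1:1 ratio)
[Pb2+]_dilute = 4.46 × 10^-3 / 0.0500 = 0.0892 mol/L
Dilution factor = 250.0 / 25.3 = 9.881
[Pb2+]_stock = 0.0892 × 9.881 = 0.882 mol/L

0.882 mol/L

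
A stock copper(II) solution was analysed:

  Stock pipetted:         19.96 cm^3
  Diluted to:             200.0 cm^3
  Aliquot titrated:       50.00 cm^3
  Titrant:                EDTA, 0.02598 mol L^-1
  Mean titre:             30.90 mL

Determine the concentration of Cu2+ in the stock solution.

Cu^2+ + EDTA^4- → [Cu(EDTA)]^2-
n(EDTA) = 0.03090 × 0.02598 = 8.028 × 10^-4 mol
n(Cu2+) in the aliquot = 8.028 × 10^-4 mol (1:1 ratio)
[Cu2+]_dilute = 8.028 × 10^-4 / 0.05000 = 0.01606 mol/L
Dilution factor = 200.0 / 19.96 = 10.02
[Cu2+]_stock = 0.01606 × 10.02 = 0.1609 mol/L

0.1609 mol/L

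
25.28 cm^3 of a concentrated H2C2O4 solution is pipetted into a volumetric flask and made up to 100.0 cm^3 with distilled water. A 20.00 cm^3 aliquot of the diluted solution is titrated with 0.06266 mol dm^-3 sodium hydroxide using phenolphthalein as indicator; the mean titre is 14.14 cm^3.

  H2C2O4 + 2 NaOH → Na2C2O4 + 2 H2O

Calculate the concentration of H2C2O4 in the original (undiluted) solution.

n(NaOH) = 0.01414 × 0.06266 = 8.860 × 10^-4 mol
From the 1:2 ratio, n(H2C2O4) in the aliquot = 1/2 × 8.860 × 10^-4 = 4.430 × 10^-4 mol
[H2C2O4]_dilute = 4.430 × 10^-4 / 0.02000 = 0.02215 mol/L
Dilution factor = 100.0 / 25.28 = 3.956
[H2C2O4]_stock = 0.02215 × 3.956 = 0.08762 mol/L

0.08762 mol/L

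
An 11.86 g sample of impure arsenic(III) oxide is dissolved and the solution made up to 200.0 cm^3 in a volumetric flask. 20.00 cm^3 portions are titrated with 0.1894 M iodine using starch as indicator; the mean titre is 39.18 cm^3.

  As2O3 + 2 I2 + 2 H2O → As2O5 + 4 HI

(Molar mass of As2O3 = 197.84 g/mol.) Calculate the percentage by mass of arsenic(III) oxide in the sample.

n(I2) per titration = 0.03918 × 0.1894 = 7.421 × 10^-3 mol
From the 1:2 ratio, n(As2O3) in each aliquot = 1/2 × 7.421 × 10^-3 = 3.710 × 10^-3 mol
n(As2O3) in the whole flask = 3.710 × 10^-3 × 200.0/20.00 = 0.03710 mol
mass of As2O3 = 0.03710 × 197.84 = 7.341 g
% As2O3 = 7.341 / 11.86 × 100 = 61.89 %

61.89 %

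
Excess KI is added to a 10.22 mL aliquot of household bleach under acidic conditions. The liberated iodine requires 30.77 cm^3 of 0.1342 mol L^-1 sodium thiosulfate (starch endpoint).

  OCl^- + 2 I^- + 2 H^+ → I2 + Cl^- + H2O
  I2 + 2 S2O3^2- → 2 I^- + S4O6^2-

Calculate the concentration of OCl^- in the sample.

0.2020 mol/L

n(S2O3^2-) = 0.03077 × 0.1342 = 4.129 × 10^-3 mol
n(I2) = n(S2O3^2-)/2 = 2.065 × 10^-3 mol
n(OCl^-) in the aliquot = 2.065 × 10^-3 mol (1:1 ratio)
[OCl^-] = 2.065 × 10^-3 / 0.01022 = 0.2020 mol/L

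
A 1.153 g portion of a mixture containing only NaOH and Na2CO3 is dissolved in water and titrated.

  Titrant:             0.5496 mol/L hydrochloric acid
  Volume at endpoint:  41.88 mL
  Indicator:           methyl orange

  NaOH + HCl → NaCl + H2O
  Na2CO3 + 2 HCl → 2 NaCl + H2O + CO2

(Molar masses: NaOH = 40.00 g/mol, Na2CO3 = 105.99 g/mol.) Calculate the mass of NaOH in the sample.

n(HCl) = 0.04188 × 0.5496 = 0.02302 mol
Let x = n(NaOH), y = n(Na2CO3).
Titrant: 1x + 2y = 0.02302;  mass: 40.00x + 105.99y = 1.153
Solving, x = 5.140 × 10^-3 mol, y = 8.938 × 10^-3 mol
mass of NaOH = 5.140 × 10^-3 × 40.00 = 0.2056 g

0.2056 g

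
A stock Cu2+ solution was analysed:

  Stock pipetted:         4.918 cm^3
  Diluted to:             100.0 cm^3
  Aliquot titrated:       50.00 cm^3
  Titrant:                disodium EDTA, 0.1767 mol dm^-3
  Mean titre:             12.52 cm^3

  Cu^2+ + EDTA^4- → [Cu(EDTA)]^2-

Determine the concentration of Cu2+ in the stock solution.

n(EDTA) = 0.01252 × 0.1767 = 2.212 × 10^-3 mol
n(Cu2+) in the aliquot = 2.212 × 10^-3 mol (1:1 ratio)
[Cu2+]_dilute = 2.212 × 10^-3 / 0.05000 = 0.04425 mol/L
Dilution factor = 100.0 / 4.918 = 20.33
[Cu2+]_stock = 0.04425 × 20.33 = 0.8997 mol/L

0.8997 mol/L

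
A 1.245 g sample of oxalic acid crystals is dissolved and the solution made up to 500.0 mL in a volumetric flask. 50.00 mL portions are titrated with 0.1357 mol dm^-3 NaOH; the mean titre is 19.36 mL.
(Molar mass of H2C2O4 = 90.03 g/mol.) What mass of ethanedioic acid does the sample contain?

H2C2O4 + 2 NaOH → Na2C2O4 + 2 H2O
n(NaOH) per titration = 0.01936 × 0.1357 = 2.627 × 10^-3 mol
From the 1:2 ratio, n(H2C2O4) in each aliquot = 1/2 × 2.627 × 10^-3 = 1.314 × 10^-3 mol
n(H2C2O4) in the whole flask = 1.314 × 10^-3 × 500.0/50.00 = 0.01314 mol
mass of H2C2O4 = 0.01314 × 90.03 = 1.183 g

1.183 g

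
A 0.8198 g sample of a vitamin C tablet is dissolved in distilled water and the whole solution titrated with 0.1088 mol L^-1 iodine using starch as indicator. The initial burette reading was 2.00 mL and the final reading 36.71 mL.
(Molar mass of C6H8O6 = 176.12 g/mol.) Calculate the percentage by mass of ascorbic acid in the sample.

C6H8O6 + I2 → C6H6O6 + 2 HI
n(I2) = 0.03471 L × 0.1088 mol/L = 3.776 × 10^-3 mol
n(C6H8O6) = 3.776 × 10^-3 mol (1:1 ratio)
mass of C6H8O6 = 3.776 × 10^-3 × 176.12 g/mol = 0.6651 g
% C6H8O6 = 0.6651 / 0.8198 × 100 = 81.13 %

81.13 %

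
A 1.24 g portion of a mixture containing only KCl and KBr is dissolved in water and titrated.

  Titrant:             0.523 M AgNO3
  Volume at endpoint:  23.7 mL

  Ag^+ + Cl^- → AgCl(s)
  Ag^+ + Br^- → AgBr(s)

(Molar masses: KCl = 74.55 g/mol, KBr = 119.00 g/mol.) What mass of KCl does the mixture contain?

0.394 g

n(AgNO3) = 0.0237 × 0.523 = 0.0124 mol
Let x = n(KCl), y = n(KBr).
Titrant: 1x + 1y = 0.0124;  mass: 74.55x + 119.00y = 1.24
Solving, x = 5.29 × 10^-3 mol, y = 7.11 × 10^-3 mol
mass of KCl = 5.29 × 10^-3 × 74.55 = 0.394 g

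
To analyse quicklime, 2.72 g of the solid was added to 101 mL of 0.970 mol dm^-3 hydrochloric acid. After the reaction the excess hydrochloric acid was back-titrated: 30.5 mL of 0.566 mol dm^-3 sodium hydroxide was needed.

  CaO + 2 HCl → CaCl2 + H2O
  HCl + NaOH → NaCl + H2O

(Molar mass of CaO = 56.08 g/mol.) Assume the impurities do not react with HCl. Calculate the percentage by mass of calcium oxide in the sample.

n(HCl) added = 0.101 × 0.970 = 0.0980 mol
n(NaOH) used in back-titration = 0.0305 × 0.566 = 0.0173 mol
n(HCl) left over = 0.0173 mol (1:1 ratio)
n(HCl) consumed by analyte = 0.0980 − 0.0173 = 0.0807 mol
From the 1:2 ratio, n(CaO) = 1/2 × 0.0807 = 0.0404 mol
mass of CaO = 0.0404 × 56.08 = 2.26 g
% CaO = 2.26 / 2.72 × 100 = 83.2 %

83.2 %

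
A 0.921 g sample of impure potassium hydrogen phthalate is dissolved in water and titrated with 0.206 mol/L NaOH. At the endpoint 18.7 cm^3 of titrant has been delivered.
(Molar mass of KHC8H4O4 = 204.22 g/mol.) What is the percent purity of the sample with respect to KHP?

KHC8H4O4 + NaOH → KNaC8H4O4 + H2O
n(NaOH) = 0.0187 L × 0.206 mol/L = 3.85 × 10^-3 mol
n(KHC8H4O4) = 3.85 × 10^-3 mol (1:1 ratio)
mass of KHC8H4O4 = 3.85 × 10^-3 × 204.22 g/mol = 0.787 g
% KHC8H4O4 = 0.787 / 0.921 × 100 = 85.4 %

85.4 %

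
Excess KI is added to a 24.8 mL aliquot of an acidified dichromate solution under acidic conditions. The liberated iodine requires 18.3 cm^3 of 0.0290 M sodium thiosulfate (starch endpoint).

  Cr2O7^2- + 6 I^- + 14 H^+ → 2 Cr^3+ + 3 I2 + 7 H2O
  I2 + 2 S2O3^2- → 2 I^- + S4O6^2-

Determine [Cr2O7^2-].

n(S2O3^2-) = 0.0183 × 0.0290 = 5.31 × 10^-4 mol
n(I2) = n(S2O3^2-)/2 = 2.65 × 10^-4 mol
From the 1:3 ratio, n(Cr2O7^2-) in the aliquot = 1/3 × 2.65 × 10^-4 = 8.85 × 10^-5 mol
[Cr2O7^2-] = 8.85 × 10^-5 / 0.0248 = 0.00357 mol/L

0.00357 M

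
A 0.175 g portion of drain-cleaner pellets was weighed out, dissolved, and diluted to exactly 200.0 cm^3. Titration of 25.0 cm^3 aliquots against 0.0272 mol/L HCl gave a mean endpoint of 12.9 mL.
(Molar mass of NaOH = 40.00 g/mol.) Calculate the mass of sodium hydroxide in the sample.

0.112 g

NaOH + HCl → NaCl + H2O
n(HCl) per titration = 0.0129 × 0.0272 = 3.51 × 10^-4 mol
n(NaOH) in each aliquot = 3.51 × 10^-4 mol (1:1 ratio)
n(NaOH) in the whole flask = 3.51 × 10^-4 × 200.0/25.0 = 2.81 × 10^-3 mol
mass of NaOH = 2.81 × 10^-3 × 40.00 = 0.112 g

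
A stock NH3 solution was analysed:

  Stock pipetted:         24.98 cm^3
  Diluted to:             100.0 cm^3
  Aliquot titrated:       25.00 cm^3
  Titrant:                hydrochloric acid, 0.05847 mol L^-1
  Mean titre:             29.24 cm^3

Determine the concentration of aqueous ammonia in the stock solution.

NH3 + HCl → NH4Cl
n(HCl) = 0.02924 × 0.05847 = 1.710 × 10^-3 mol
n(NH3) in the aliquot = 1.710 × 10^-3 mol (1:1 ratio)
[NH3]_dilute = 1.710 × 10^-3 / 0.02500 = 0.06839 mol/L
Dilution factor = 100.0 / 24.98 = 4.003
[NH3]_stock = 0.06839 × 4.003 = 0.2738 mol/L

0.2738 mol/L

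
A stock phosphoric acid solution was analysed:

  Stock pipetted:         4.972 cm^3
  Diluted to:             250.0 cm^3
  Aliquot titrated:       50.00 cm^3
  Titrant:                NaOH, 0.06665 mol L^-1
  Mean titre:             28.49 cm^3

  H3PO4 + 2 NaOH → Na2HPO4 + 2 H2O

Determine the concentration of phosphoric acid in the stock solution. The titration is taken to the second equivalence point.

0.9548 mol/L

n(NaOH) = 0.02849 × 0.06665 = 1.899 × 10^-3 mol
From the 1:2 ratio, n(H3PO4) in the aliquot = 1/2 × 1.899 × 10^-3 = 9.494 × 10^-4 mol
[H3PO4]_dilute = 9.494 × 10^-4 / 0.05000 = 0.01899 mol/L
Dilution factor = 250.0 / 4.972 = 50.28
[H3PO4]_stock = 0.01899 × 50.28 = 0.9548 mol/L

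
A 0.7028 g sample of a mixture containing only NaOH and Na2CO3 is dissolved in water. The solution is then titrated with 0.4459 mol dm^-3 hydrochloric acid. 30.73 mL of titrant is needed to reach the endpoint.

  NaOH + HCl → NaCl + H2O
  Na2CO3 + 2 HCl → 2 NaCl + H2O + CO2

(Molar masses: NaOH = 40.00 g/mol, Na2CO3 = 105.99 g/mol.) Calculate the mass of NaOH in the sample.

0.07192 g

n(HCl) = 0.03073 × 0.4459 = 0.01370 mol
Let x = n(NaOH), y = n(Na2CO3).
Titrant: 1x + 2y = 0.01370;  mass: 40.00x + 105.99y = 0.7028
Solving, x = 1.798 × 10^-3 mol, y = 5.952 × 10^-3 mol
mass of NaOH = 1.798 × 10^-3 × 40.00 = 0.07192 g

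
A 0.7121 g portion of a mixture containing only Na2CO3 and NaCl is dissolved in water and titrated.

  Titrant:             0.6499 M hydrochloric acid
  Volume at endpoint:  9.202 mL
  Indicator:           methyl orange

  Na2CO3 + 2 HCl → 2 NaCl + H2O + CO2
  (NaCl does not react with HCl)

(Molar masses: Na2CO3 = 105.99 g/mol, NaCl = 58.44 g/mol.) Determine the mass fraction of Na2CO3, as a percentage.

n(HCl) = 0.009202 × 0.6499 = 5.980 × 10^-3 mol
Let x = n(Na2CO3), y = n(NaCl).
Titrant: 2x = 5.980 × 10^-3;  mass: 105.99x + 58.44y = 0.7121
Solving, x = 2.990 × 10^-3 mol, y = 6.762 × 10^-3 mol
mass of Na2CO3 = 2.990 × 10^-3 × 105.99 = 0.3169 g
% Na2CO3 = 0.3169 / 0.7121 × 100 = 44.51 %

44.51 %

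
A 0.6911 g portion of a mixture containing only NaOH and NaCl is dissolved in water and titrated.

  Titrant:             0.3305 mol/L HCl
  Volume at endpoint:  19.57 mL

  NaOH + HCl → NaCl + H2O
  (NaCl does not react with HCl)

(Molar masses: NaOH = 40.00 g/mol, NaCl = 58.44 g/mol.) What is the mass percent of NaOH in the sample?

n(HCl) = 0.01957 × 0.3305 = 6.468 × 10^-3 mol
Let x = n(NaOH), y = n(NaCl).
Titrant: 1x = 6.468 × 10^-3;  mass: 40.00x + 58.44y = 0.6911
Solving, x = 6.468 × 10^-3 mol, y = 7.399 × 10^-3 mol
mass of NaOH = 6.468 × 10^-3 × 40.00 = 0.2587 g
% NaOH = 0.2587 / 0.6911 × 100 = 37.44 %

37.44 %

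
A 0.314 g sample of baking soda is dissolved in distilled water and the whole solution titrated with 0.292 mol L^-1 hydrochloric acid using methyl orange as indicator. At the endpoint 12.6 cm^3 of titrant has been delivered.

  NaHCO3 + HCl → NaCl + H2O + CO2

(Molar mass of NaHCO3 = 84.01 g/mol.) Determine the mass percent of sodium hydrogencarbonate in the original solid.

n(HCl) = 0.0126 L × 0.292 mol/L = 3.68 × 10^-3 mol
n(NaHCO3) = 3.68 × 10^-3 mol (1:1 ratio)
mass of NaHCO3 = 3.68 × 10^-3 × 84.01 g/mol = 0.309 g
% NaHCO3 = 0.309 / 0.314 × 100 = 98.4 %

98.4 %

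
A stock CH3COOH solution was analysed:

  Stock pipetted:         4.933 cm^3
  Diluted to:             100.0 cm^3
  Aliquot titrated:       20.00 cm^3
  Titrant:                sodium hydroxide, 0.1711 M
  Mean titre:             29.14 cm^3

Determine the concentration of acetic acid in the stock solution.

CH3COOH + NaOH → CH3COONa + H2O
n(NaOH) = 0.02914 × 0.1711 = 4.986 × 10^-3 mol
n(CH3COOH) in the aliquot = 4.986 × 10^-3 mol (1:1 ratio)
[CH3COOH]_dilute = 4.986 × 10^-3 / 0.02000 = 0.2493 mol/L
Dilution factor = 100.0 / 4.933 = 20.27
[CH3COOH]_stock = 0.2493 × 20.27 = 5.054 mol/L

5.054 M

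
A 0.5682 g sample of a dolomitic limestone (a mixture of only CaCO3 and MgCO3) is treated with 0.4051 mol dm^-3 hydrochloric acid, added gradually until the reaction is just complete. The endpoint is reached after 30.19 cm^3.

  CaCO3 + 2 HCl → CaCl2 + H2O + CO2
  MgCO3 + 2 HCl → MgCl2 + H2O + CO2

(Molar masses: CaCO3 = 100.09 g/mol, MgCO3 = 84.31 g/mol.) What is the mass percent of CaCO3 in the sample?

58.77 %

n(HCl) = 0.03019 × 0.4051 = 0.01223 mol
Let x = n(CaCO3), y = n(MgCO3).
Titrant: 2x + 2y = 0.01223;  mass: 100.09x + 84.31y = 0.5682
Solving, x = 3.336 × 10^-3 mol, y = 2.779 × 10^-3 mol
mass of CaCO3 = 3.336 × 10^-3 × 100.09 = 0.3339 g
% CaCO3 = 0.3339 / 0.5682 × 100 = 58.77 %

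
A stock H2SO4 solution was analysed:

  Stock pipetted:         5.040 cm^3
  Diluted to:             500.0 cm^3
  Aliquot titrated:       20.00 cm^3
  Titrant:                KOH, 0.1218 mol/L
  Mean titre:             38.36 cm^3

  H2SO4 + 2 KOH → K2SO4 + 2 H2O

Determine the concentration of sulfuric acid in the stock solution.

11.59 mol/L

n(KOH) = 0.03836 × 0.1218 = 4.672 × 10^-3 mol
From the 1:2 ratio, n(H2SO4) in the aliquot = 1/2 × 4.672 × 10^-3 = 2.336 × 10^-3 mol
[H2SO4]_dilute = 2.336 × 10^-3 / 0.02000 = 0.1168 mol/L
Dilution factor = 500.0 / 5.040 = 99.21
[H2SO4]_stock = 0.1168 × 99.21 = 11.59 mol/L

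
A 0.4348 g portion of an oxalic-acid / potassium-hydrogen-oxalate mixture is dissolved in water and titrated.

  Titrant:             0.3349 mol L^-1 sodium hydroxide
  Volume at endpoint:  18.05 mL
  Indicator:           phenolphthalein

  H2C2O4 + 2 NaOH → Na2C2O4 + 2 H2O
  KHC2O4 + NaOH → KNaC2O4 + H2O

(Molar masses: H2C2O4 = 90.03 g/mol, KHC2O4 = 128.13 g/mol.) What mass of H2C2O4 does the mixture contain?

n(NaOH) = 0.01805 × 0.3349 = 6.045 × 10^-3 mol
Let x = n(H2C2O4), y = n(KHC2O4).
Titrant: 2x + 1y = 6.045 × 10^-3;  mass: 90.03x + 128.13y = 0.4348
Solving, x = 2.044 × 10^-3 mol, y = 1.957 × 10^-3 mol
mass of H2C2O4 = 2.044 × 10^-3 × 90.03 = 0.1840 g

0.1840 g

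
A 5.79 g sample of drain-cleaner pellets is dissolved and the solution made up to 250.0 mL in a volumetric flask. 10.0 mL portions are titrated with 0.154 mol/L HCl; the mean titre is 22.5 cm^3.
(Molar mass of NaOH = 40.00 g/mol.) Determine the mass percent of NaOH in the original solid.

59.8 %

NaOH + HCl → NaCl + H2O
n(HCl) per titration = 0.0225 × 0.154 = 3.46 × 10^-3 mol
n(NaOH) in each aliquot = 3.46 × 10^-3 mol (1:1 ratio)
n(NaOH) in the whole flask = 3.46 × 10^-3 × 250.0/10.0 = 0.0866 mol
mass of NaOH = 0.0866 × 40.00 = 3.46 g
% NaOH = 3.46 / 5.79 × 100 = 59.8 %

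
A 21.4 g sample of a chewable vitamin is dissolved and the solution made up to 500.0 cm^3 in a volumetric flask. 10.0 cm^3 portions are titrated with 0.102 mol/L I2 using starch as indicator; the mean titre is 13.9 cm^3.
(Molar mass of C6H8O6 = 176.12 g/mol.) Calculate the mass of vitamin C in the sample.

C6H8O6 + I2 → C6H6O6 + 2 HI
n(I2) per titration = 0.0139 × 0.102 = 1.42 × 10^-3 mol
n(C6H8O6) in each aliquot = 1.42 × 10^-3 mol (1:1 ratio)
n(C6H8O6) in the whole flask = 1.42 × 10^-3 × 500.0/10.0 = 0.0709 mol
mass of C6H8O6 = 0.0709 × 176.12 = 12.5 g

12.5 g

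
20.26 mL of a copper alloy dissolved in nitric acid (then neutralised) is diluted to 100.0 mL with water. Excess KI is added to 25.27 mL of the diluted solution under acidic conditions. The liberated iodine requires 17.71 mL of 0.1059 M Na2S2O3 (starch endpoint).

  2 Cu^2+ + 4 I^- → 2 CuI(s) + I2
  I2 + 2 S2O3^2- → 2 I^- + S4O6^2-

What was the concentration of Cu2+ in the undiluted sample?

0.3663 M

n(S2O3^2-) = 0.01771 × 0.1059 = 1.875 × 10^-3 mol
n(I2) = n(S2O3^2-)/2 = 9.377 × 10^-4 mol
From the 2:1 ratio, n(Cu2+) in the aliquot = 2/1 × 9.377 × 10^-4 = 1.875 × 10^-3 mol
[Cu2+]_dilute = 1.875 × 10^-3 / 0.02527 = 0.07422 mol/L
[Cu2+]_original = 0.07422 × 100.0/20.26 = 0.3663 mol/L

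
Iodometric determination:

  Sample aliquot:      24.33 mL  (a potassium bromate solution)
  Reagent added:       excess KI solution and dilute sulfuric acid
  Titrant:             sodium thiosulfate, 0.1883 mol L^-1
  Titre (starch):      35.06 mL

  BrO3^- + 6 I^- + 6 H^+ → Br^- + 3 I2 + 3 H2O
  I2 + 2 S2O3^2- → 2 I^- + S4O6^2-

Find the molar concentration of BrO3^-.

0.04522 mol/L

n(S2O3^2-) = 0.03506 × 0.1883 = 6.602 × 10^-3 mol
n(I2) = n(S2O3^2-)/2 = 3.301 × 10^-3 mol
From the 1:3 ratio, n(BrO3^-) in the aliquot = 1/3 × 3.301 × 10^-3 = 1.100 × 10^-3 mol
[BrO3^-] = 1.100 × 10^-3 / 0.02433 = 0.04522 mol/L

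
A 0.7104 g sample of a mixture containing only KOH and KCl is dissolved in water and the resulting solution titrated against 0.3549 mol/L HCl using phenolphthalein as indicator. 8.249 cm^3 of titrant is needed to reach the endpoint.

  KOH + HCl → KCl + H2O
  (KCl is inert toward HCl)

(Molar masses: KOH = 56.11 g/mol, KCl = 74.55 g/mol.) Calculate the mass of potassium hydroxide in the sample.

0.1643 g

n(HCl) = 0.008249 × 0.3549 = 2.928 × 10^-3 mol
Let x = n(KOH), y = n(KCl).
Titrant: 1x = 2.928 × 10^-3;  mass: 56.11x + 74.55y = 0.7104
Solving, x = 2.928 × 10^-3 mol, y = 7.326 × 10^-3 mol
mass of KOH = 2.928 × 10^-3 × 56.11 = 0.1643 g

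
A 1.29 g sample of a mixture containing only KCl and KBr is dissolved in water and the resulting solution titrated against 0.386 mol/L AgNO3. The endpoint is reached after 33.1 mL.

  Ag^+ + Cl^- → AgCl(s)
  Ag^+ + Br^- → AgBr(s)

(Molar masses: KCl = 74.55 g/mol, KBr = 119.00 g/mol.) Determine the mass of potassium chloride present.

0.386 g

n(AgNO3) = 0.0331 × 0.386 = 0.0128 mol
Let x = n(KCl), y = n(KBr).
Titrant: 1x + 1y = 0.0128;  mass: 74.55x + 119.00y = 1.29
Solving, x = 5.18 × 10^-3 mol, y = 7.59 × 10^-3 mol
mass of KCl = 5.18 × 10^-3 × 74.55 = 0.386 g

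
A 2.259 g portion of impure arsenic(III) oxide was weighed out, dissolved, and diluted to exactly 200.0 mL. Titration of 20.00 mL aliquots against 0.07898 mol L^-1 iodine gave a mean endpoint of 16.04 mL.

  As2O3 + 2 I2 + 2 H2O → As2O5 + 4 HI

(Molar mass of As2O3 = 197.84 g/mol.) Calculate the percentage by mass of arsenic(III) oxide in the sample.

55.47 %

n(I2) per titration = 0.01604 × 0.07898 = 1.267 × 10^-3 mol
From the 1:2 ratio, n(As2O3) in each aliquot = 1/2 × 1.267 × 10^-3 = 6.334 × 10^-4 mol
n(As2O3) in the whole flask = 6.334 × 10^-4 × 200.0/20.00 = 6.334 × 10^-3 mol
mass of As2O3 = 6.334 × 10^-3 × 197.84 = 1.253 g
% As2O3 = 1.253 / 2.259 × 100 = 55.47 %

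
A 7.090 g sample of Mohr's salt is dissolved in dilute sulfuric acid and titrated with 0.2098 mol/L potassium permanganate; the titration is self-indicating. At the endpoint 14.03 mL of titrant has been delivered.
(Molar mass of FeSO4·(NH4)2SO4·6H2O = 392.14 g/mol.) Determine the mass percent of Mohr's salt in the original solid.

81.40 %

MnO4^- + 5 Fe^2+ + 8 H^+ → Mn^2+ + 5 Fe^3+ + 4 H2O
n(KMnO4) = 0.01403 L × 0.2098 mol/L = 2.943 × 10^-3 mol
From the 5:1 ratio, n(FeSO4·(NH4)2SO4·6H2O) = 5/1 × 2.943 × 10^-3 = 0.01472 mol
mass of FeSO4·(NH4)2SO4·6H2O = 0.01472 × 392.14 g/mol = 5.771 g
% FeSO4·(NH4)2SO4·6H2O = 5.771 / 7.090 × 100 = 81.40 %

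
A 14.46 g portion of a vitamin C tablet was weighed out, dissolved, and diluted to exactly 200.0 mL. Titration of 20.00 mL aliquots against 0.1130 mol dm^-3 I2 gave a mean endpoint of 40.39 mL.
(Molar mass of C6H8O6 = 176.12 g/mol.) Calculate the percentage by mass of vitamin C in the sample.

C6H8O6 + I2 → C6H6O6 + 2 HI
n(I2) per titration = 0.04039 × 0.1130 = 4.564 × 10^-3 mol
n(C6H8O6) in each aliquot = 4.564 × 10^-3 mol (1:1 ratio)
n(C6H8O6) in the whole flask = 4.564 × 10^-3 × 200.0/20.00 = 0.04564 mol
mass of C6H8O6 = 0.04564 × 176.12 = 8.038 g
% C6H8O6 = 8.038 / 14.46 × 100 = 55.59 %

55.59 %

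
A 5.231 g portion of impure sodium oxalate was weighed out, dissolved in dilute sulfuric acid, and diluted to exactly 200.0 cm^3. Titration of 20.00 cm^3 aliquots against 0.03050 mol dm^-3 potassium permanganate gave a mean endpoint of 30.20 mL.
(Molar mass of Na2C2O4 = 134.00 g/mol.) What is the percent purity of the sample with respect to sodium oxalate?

2 MnO4^- + 5 C2O4^2- + 16 H^+ → 2 Mn^2+ + 10 CO2 + 8 H2O
n(KMnO4) per titration = 0.03020 × 0.03050 = 9.211 × 10^-4 mol
From the 5:2 ratio, n(Na2C2O4) in each aliquot = 5/2 × 9.211 × 10^-4 = 2.303 × 10^-3 mol
n(Na2C2O4) in the whole flask = 2.303 × 10^-3 × 200.0/20.00 = 0.02303 mol
mass of Na2C2O4 = 0.02303 × 134.00 = 3.086 g
% Na2C2O4 = 3.086 / 5.231 × 100 = 58.99 %

58.99 %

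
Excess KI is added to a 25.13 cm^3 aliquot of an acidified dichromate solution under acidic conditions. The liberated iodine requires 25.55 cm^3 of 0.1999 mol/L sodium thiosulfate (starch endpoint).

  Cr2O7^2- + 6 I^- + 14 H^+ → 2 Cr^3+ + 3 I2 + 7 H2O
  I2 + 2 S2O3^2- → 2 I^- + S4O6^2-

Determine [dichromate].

n(S2O3^2-) = 0.02555 × 0.1999 = 5.107 × 10^-3 mol
n(I2) = n(S2O3^2-)/2 = 2.554 × 10^-3 mol
From the 1:3 ratio, n(Cr2O7^2-) in the aliquot = 1/3 × 2.554 × 10^-3 = 8.512 × 10^-4 mol
[Cr2O7^2-] = 8.512 × 10^-4 / 0.02513 = 0.03387 mol/L

0.03387 mol/L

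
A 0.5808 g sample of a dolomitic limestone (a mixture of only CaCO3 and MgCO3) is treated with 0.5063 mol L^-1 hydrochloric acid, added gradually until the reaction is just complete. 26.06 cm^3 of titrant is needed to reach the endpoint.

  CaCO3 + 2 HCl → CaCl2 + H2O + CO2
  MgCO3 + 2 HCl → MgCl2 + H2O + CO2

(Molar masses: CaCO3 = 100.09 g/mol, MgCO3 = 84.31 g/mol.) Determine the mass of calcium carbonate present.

0.1560 g

n(HCl) = 0.02606 × 0.5063 = 0.01319 mol
Let x = n(CaCO3), y = n(MgCO3).
Titrant: 2x + 2y = 0.01319;  mass: 100.09x + 84.31y = 0.5808
Solving, x = 1.559 × 10^-3 mol, y = 5.038 × 10^-3 mol
mass of CaCO3 = 1.559 × 10^-3 × 100.09 = 0.1560 g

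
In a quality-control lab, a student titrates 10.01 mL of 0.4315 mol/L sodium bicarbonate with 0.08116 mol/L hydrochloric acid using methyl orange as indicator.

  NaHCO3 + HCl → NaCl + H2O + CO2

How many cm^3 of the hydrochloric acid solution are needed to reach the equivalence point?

53.22 mL

n(NaHCO3) = 0.01001 L × 0.4315 mol/L = 4.319 × 10^-3 mol
n(HCl) = 4.319 × 10^-3 mol (1:1 stoichiometry)
V(HCl) = 4.319 × 10^-3 mol / 0.08116 mol/L = 0.05322 L = 53.22 mL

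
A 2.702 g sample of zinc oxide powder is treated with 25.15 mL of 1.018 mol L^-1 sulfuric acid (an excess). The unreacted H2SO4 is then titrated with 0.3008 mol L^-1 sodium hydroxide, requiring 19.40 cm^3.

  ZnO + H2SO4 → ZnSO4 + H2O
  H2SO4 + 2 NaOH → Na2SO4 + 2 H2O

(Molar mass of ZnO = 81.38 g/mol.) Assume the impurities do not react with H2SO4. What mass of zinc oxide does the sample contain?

n(H2SO4) added = 0.02515 × 1.018 = 0.02560 mol
n(NaOH) used in back-titration = 0.01940 × 0.3008 = 5.836 × 10^-3 mol
From the 1:2 ratio, n(H2SO4) left over = 1/2 × 5.836 × 10^-3 = 2.918 × 10^-3 mol
n(H2SO4) consumed by analyte = 0.02560 − 2.918 × 10^-3 = 0.02268 mol
n(ZnO) = 0.02268 mol (1:1 ratio)
mass of ZnO = 0.02268 × 81.38 = 1.846 g

1.846 g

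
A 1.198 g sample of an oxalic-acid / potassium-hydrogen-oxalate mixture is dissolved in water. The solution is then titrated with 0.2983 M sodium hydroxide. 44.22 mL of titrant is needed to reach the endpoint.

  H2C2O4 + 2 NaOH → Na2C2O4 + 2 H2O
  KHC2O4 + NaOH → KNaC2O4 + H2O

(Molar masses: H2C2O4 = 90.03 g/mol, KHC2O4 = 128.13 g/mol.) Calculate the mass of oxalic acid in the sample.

n(NaOH) = 0.04422 × 0.2983 = 0.01319 mol
Let x = n(H2C2O4), y = n(KHC2O4).
Titrant: 2x + 1y = 0.01319;  mass: 90.03x + 128.13y = 1.198
Solving, x = 2.961 × 10^-3 mol, y = 7.270 × 10^-3 mol
mass of H2C2O4 = 2.961 × 10^-3 × 90.03 = 0.2665 g

0.2665 g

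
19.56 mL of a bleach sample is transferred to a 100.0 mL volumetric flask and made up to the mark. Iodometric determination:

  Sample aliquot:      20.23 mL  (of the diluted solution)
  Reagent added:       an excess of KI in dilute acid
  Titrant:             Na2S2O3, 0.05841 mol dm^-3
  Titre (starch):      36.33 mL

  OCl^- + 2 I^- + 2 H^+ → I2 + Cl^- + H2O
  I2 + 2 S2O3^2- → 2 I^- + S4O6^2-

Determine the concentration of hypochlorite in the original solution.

0.2681 mol/L

n(S2O3^2-) = 0.03633 × 0.05841 = 2.122 × 10^-3 mol
n(I2) = n(S2O3^2-)/2 = 1.061 × 10^-3 mol
n(OCl^-) in the aliquot = 1.061 × 10^-3 mol (1:1 ratio)
[OCl^-]_dilute = 1.061 × 10^-3 / 0.02023 = 0.05245 mol/L
[OCl^-]_original = 0.05245 × 100.0/19.56 = 0.2681 mol/L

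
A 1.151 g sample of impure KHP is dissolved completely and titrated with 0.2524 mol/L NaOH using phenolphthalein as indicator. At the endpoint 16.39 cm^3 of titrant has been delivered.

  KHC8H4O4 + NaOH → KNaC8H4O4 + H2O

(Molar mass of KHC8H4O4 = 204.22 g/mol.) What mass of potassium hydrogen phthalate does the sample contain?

n(NaOH) = 0.01639 L × 0.2524 mol/L = 4.137 × 10^-3 mol
n(KHC8H4O4) = 4.137 × 10^-3 mol (1:1 ratio)
mass of KHC8H4O4 = 4.137 × 10^-3 × 204.22 g/mol = 0.8448 g

0.8448 g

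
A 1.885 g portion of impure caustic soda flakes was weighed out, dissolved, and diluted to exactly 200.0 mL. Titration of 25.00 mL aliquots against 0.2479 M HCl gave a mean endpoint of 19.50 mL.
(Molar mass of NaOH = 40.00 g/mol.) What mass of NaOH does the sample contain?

NaOH + HCl → NaCl + H2O
n(HCl) per titration = 0.01950 × 0.2479 = 4.834 × 10^-3 mol
n(NaOH) in each aliquot = 4.834 × 10^-3 mol (1:1 ratio)
n(NaOH) in the whole flask = 4.834 × 10^-3 × 200.0/25.00 = 0.03867 mol
mass of NaOH = 0.03867 × 40.00 = 1.547 g

1.547 g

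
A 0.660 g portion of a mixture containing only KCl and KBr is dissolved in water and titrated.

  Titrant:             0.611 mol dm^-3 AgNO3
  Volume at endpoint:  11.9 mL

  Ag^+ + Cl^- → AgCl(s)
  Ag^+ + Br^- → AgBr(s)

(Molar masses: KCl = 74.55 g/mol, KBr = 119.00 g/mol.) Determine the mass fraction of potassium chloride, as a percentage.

52.2 %

n(AgNO3) = 0.0119 × 0.611 = 7.27 × 10^-3 mol
Let x = n(KCl), y = n(KBr).
Titrant: 1x + 1y = 7.27 × 10^-3;  mass: 74.55x + 119.00y = 0.660
Solving, x = 4.62 × 10^-3 mol, y = 2.65 × 10^-3 mol
mass of KCl = 4.62 × 10^-3 × 74.55 = 0.344 g
% KCl = 0.344 / 0.660 × 100 = 52.2 %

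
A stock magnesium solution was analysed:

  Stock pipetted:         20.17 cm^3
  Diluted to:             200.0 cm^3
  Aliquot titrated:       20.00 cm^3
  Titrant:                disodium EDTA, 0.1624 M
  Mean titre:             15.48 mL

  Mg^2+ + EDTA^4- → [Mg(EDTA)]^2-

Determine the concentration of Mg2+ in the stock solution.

1.246 M

n(EDTA) = 0.01548 × 0.1624 = 2.514 × 10^-3 mol
n(Mg2+) in the aliquot = 2.514 × 10^-3 mol (1:1 ratio)
[Mg2+]_dilute = 2.514 × 10^-3 / 0.02000 = 0.1257 mol/L
Dilution factor = 200.0 / 20.17 = 9.916
[Mg2+]_stock = 0.1257 × 9.916 = 1.246 mol/L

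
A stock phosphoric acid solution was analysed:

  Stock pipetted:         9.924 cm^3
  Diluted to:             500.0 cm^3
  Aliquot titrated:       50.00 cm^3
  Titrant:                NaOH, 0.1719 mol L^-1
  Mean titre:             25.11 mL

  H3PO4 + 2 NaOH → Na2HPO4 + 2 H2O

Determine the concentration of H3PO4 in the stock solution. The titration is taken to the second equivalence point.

n(NaOH) = 0.02511 × 0.1719 = 4.316 × 10^-3 mol
From the 1:2 ratio, n(H3PO4) in the aliquot = 1/2 × 4.316 × 10^-3 = 2.158 × 10^-3 mol
[H3PO4]_dilute = 2.158 × 10^-3 / 0.05000 = 0.04316 mol/L
Dilution factor = 500.0 / 9.924 = 50.38
[H3PO4]_stock = 0.04316 × 50.38 = 2.175 mol/L

2.175 mol/L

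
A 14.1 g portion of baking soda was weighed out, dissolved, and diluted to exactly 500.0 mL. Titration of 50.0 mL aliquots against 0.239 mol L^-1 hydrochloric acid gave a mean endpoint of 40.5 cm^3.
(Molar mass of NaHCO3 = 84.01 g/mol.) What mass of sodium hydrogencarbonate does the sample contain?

NaHCO3 + HCl → NaCl + H2O + CO2
n(HCl) per titration = 0.0405 × 0.239 = 9.68 × 10^-3 mol
n(NaHCO3) in each aliquot = 9.68 × 10^-3 mol (1:1 ratio)
n(NaHCO3) in the whole flask = 9.68 × 10^-3 × 500.0/50.0 = 0.0968 mol
mass of NaHCO3 = 0.0968 × 84.01 = 8.13 g

8.13 g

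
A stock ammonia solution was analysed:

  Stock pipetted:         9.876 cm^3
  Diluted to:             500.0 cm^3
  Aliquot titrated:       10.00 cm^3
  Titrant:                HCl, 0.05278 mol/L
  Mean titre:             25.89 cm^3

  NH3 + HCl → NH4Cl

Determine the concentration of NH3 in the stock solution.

n(HCl) = 0.02589 × 0.05278 = 1.366 × 10^-3 mol
n(NH3) in the aliquot = 1.366 × 10^-3 mol (1:1 ratio)
[NH3]_dilute = 1.366 × 10^-3 / 0.01000 = 0.1366 mol/L
Dilution factor = 500.0 / 9.876 = 50.63
[NH3]_stock = 0.1366 × 50.63 = 6.918 mol/L

6.918 mol/L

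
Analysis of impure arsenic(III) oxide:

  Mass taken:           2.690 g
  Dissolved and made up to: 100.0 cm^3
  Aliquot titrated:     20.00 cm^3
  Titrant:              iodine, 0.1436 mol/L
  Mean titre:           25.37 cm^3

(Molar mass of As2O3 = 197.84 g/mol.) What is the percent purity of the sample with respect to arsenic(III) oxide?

As2O3 + 2 I2 + 2 H2O → As2O5 + 4 HI
n(I2) per titration = 0.02537 × 0.1436 = 3.643 × 10^-3 mol
From the 1:2 ratio, n(As2O3) in each aliquot = 1/2 × 3.643 × 10^-3 = 1.822 × 10^-3 mol
n(As2O3) in the whole flask = 1.822 × 10^-3 × 100.0/20.00 = 9.108 × 10^-3 mol
mass of As2O3 = 9.108 × 10^-3 × 197.84 = 1.802 g
% As2O3 = 1.802 / 2.690 × 100 = 66.98 %

66.98 %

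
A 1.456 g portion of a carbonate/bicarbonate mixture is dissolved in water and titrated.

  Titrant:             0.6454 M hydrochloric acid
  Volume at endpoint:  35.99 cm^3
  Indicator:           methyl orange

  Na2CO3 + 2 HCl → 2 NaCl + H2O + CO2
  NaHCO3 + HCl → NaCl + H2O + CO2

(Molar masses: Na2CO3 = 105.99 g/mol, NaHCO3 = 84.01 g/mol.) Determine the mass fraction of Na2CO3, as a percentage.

n(HCl) = 0.03599 × 0.6454 = 0.02323 mol
Let x = n(Na2CO3), y = n(NaHCO3).
Titrant: 2x + 1y = 0.02323;  mass: 105.99x + 84.01y = 1.456
Solving, x = 7.986 × 10^-3 mol, y = 7.256 × 10^-3 mol
mass of Na2CO3 = 7.986 × 10^-3 × 105.99 = 0.8465 g
% Na2CO3 = 0.8465 / 1.456 × 100 = 58.14 %

58.14 %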